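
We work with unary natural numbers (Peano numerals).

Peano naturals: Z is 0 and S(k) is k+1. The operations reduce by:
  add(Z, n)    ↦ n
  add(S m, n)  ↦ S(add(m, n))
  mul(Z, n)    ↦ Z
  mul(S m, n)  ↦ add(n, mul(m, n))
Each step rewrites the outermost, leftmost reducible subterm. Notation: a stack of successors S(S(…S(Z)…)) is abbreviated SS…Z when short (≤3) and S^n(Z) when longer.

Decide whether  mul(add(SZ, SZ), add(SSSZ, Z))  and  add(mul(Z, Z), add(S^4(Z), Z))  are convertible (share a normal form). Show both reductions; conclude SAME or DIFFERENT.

Answer: DIFFERENT — A ⇓ S^6(Z), B ⇓ S^4(Z)

Working:
Term A:
  start: mul(add(SZ, SZ), add(SSSZ, Z))
  →1  mul(S(add(Z, SZ)), add(SSSZ, Z))
  →2  add(add(SSSZ, Z), mul(add(Z, SZ), add(SSSZ, Z)))
  →3  add(S(add(SSZ, Z)), mul(add(Z, SZ), add(SSSZ, Z)))
  →4  S(add(add(SSZ, Z), mul(add(Z, SZ), add(SSSZ, Z))))
  →5  S(add(S(add(SZ, Z)), mul(add(Z, SZ), add(SSSZ, Z))))
  →6  S(S(add(add(SZ, Z), mul(add(Z, SZ), add(SSSZ, Z)))))
  →7  S(S(add(S(add(Z, Z)), mul(add(Z, SZ), add(SSSZ, Z)))))
  →8  S(S(S(add(add(Z, Z), mul(add(Z, SZ), add(SSSZ, Z))))))
  →9  S(S(S(add(Z, mul(add(Z, SZ), add(SSSZ, Z))))))
  →10  S(S(S(mul(add(Z, SZ), add(SSSZ, Z)))))
  →11  S(S(S(mul(SZ, add(SSSZ, Z)))))
  →12  S(S(S(add(add(SSSZ, Z), mul(Z, add(SSSZ, Z))))))
  →13  S(S(S(add(S(add(SSZ, Z)), mul(Z, add(SSSZ, Z))))))
  →14  S(S(S(S(add(add(SSZ, Z), mul(Z, add(SSSZ, Z)))))))
  →15  S(S(S(S(add(S(add(SZ, Z)), mul(Z, add(SSSZ, Z)))))))
  →16  S(S(S(S(S(add(add(SZ, Z), mul(Z, add(SSSZ, Z))))))))
  →17  S(S(S(S(S(add(S(add(Z, Z)), mul(Z, add(SSSZ, Z))))))))
  →18  S(S(S(S(S(S(add(add(Z, Z), mul(Z, add(SSSZ, Z)))))))))
  →19  S(S(S(S(S(S(add(Z, mul(Z, add(SSSZ, Z)))))))))
  →20  S(S(S(S(S(S(mul(Z, add(SSSZ, Z))))))))
  →21  S^6(Z)

Term B:
  start: add(mul(Z, Z), add(S^4(Z), Z))
  →1  add(Z, add(S^4(Z), Z))
  →2  add(S^4(Z), Z)
  →3  S(add(SSSZ, Z))
  →4  S(S(add(SSZ, Z)))
  →5  S(S(S(add(SZ, Z))))
  →6  S(S(S(S(add(Z, Z)))))
  →7  S^4(Z)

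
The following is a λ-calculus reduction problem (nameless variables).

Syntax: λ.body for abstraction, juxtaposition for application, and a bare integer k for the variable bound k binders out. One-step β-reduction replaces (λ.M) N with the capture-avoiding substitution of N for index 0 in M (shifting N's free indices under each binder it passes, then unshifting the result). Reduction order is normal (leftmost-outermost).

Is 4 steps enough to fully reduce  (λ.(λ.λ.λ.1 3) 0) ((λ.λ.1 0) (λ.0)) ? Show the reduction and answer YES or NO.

Answer: YES — reaches normal form λ.λ.1 (λ.0) in 4 ≤ 4 steps

Derivation:
  start: (λ.(λ.λ.λ.1 3) 0) ((λ.λ.1 0) (λ.0))
  →1  (λ.λ.λ.1 ((λ.λ.1 0) (λ.0))) ((λ.λ.1 0) (λ.0))
  →2  λ.λ.1 ((λ.λ.1 0) (λ.0))
  →3  λ.λ.1 (λ.(λ.0) 0)
  →4  λ.λ.1 (λ.0)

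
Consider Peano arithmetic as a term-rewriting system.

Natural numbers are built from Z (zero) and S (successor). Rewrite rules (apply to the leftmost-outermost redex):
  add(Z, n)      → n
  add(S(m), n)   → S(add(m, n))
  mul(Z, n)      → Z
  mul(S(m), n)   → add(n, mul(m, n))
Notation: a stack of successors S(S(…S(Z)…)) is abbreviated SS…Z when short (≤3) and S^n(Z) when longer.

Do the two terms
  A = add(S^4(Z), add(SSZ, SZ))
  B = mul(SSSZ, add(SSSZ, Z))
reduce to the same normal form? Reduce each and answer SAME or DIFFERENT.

Term A:
  start: add(S^4(Z), add(SSZ, SZ))
  [1] S(add(SSSZ, add(SSZ, SZ)))
  [2] S(S(add(SSZ, add(SSZ, SZ))))
  [3] S(S(S(add(SZ, add(SSZ, SZ)))))
  [4] S(S(S(S(add(Z, add(SSZ, SZ))))))
  [5] S(S(S(S(add(SSZ, SZ)))))
  [6] S(S(S(S(S(add(SZ, SZ))))))
  [7] S(S(S(S(S(S(add(Z, SZ)))))))
  [8] S^7(Z)

Term B:
  start: mul(SSSZ, add(SSSZ, Z))
  [1] add(add(SSSZ, Z), mul(SSZ, add(SSSZ, Z)))
  [2] add(S(add(SSZ, Z)), mul(SSZ, add(SSSZ, Z)))
  [3] S(add(add(SSZ, Z), mul(SSZ, add(SSSZ, Z))))
  [4] S(add(S(add(SZ, Z)), mul(SSZ, add(SSSZ, Z))))
  [5] S(S(add(add(SZ, Z), mul(SSZ, add(SSSZ, Z)))))
  [6] S(S(add(S(add(Z, Z)), mul(SSZ, add(SSSZ, Z)))))
  [7] S(S(S(add(add(Z, Z), mul(SSZ, add(SSSZ, Z))))))
  [8] S(S(S(add(Z, mul(SSZ, add(SSSZ, Z))))))
  [9] S(S(S(mul(SSZ, add(SSSZ, Z)))))
  [10] S(S(S(add(add(SSSZ, Z), mul(SZ, add(SSSZ, Z))))))
  [11] S(S(S(add(S(add(SSZ, Z)), mul(SZ, add(SSSZ, Z))))))
  [12] S(S(S(S(add(add(SSZ, Z), mul(SZ, add(SSSZ, Z)))))))
  [13] S(S(S(S(add(S(add(SZ, Z)), mul(SZ, add(SSSZ, Z)))))))
  [14] S(S(S(S(S(add(add(SZ, Z), mul(SZ, add(SSSZ, Z))))))))
  [15] S(S(S(S(S(add(S(add(Z, Z)), mul(SZ, add(SSSZ, Z))))))))
  [16] S(S(S(S(S(S(add(add(Z, Z), mul(SZ, add(SSSZ, Z)))))))))
  [17] S(S(S(S(S(S(add(Z, mul(SZ, add(SSSZ, Z)))))))))
  [18] S(S(S(S(S(S(mul(SZ, add(SSSZ, Z))))))))
  [19] S(S(S(S(S(S(add(add(SSSZ, Z), mul(Z, add(SSSZ, Z)))))))))
  [20] S(S(S(S(S(S(add(S(add(SSZ, Z)), mul(Z, add(SSSZ, Z)))))))))
  [21] S(S(S(S(S(S(S(add(add(SSZ, Z), mul(Z, add(SSSZ, Z))))))))))
  [22] S(S(S(S(S(S(S(add(S(add(SZ, Z)), mul(Z, add(SSSZ, Z))))))))))
  [23] S(S(S(S(S(S(S(S(add(add(SZ, Z), mul(Z, add(SSSZ, Z)))))))))))
  [24] S(S(S(S(S(S(S(S(add(S(add(Z, Z)), mul(Z, add(SSSZ, Z)))))))))))
  [25] S(S(S(S(S(S(S(S(S(add(add(Z, Z), mul(Z, add(SSSZ, Z))))))))))))
  [26] S(S(S(S(S(S(S(S(S(add(Z, mul(Z, add(SSSZ, Z))))))))))))
  [27] S(S(S(S(S(S(S(S(S(mul(Z, add(SSSZ, Z)))))))))))
  [28] S^9(Z)

Answer: DIFFERENT — A ⇓ S^7(Z), B ⇓ S^9(Z)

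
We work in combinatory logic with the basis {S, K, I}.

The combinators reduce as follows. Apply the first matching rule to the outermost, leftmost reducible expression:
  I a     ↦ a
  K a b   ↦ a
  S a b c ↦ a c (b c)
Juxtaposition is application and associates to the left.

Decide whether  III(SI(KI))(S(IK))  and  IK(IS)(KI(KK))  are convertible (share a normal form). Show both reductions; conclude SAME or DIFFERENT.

Term A:
  start: III(SI(KI))(S(IK))
  →1  II(SI(KI))(S(IK))
  →2  I(SI(KI))(S(IK))
  →3  SI(KI)(S(IK))
  →4  I(S(IK))(KI(S(IK)))
  →5  S(IK)(KI(S(IK)))
  →6  SK(KI(S(IK)))
  →7  SKI

Term B:
  start: IK(IS)(KI(KK))
  →1  K(IS)(KI(KK))
  →2  IS
  →3  S

Answer: DIFFERENT — A ⇓ SKI, B ⇓ S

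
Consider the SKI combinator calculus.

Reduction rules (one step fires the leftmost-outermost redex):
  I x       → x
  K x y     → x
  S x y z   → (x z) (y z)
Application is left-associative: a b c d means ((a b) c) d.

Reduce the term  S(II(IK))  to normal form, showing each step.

  start: S(II(IK))
  →1  S(I(IK))
  →2  S(IK)
  →3  SK

Answer: normal form = SK  (in 3 steps)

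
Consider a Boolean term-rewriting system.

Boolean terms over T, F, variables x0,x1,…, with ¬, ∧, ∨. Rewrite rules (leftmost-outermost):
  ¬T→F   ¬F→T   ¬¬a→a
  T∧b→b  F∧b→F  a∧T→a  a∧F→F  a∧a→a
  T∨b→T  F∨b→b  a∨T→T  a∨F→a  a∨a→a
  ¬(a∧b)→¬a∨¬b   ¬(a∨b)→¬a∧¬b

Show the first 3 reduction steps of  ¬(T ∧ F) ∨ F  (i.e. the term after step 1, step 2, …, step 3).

  start: ¬(T ∧ F) ∨ F
  step 1: ¬(T ∧ F)
  step 2: ¬T ∨ ¬F
  step 3: F ∨ ¬F

Answer: after 3 steps: F ∨ ¬F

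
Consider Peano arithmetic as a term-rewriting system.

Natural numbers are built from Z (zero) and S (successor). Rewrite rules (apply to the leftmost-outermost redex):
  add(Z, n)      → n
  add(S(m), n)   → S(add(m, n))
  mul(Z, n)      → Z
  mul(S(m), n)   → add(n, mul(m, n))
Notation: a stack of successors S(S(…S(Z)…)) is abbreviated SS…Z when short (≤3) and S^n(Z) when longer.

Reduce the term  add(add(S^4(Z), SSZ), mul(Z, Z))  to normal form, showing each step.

Answer: normal form = S^6(Z)  (in 13 steps)

Derivation:
  start: add(add(S^4(Z), SSZ), mul(Z, Z))
  [1] add(S(add(SSSZ, SSZ)), mul(Z, Z))
  [2] S(add(add(SSSZ, SSZ), mul(Z, Z)))
  [3] S(add(S(add(SSZ, SSZ)), mul(Z, Z)))
  [4] S(S(add(add(SSZ, SSZ), mul(Z, Z))))
  [5] S(S(add(S(add(SZ, SSZ)), mul(Z, Z))))
  [6] S(S(S(add(add(SZ, SSZ), mul(Z, Z)))))
  [7] S(S(S(add(S(add(Z, SSZ)), mul(Z, Z)))))
  [8] S(S(S(S(add(add(Z, SSZ), mul(Z, Z))))))
  [9] S(S(S(S(add(SSZ, mul(Z, Z))))))
  [10] S(S(S(S(S(add(SZ, mul(Z, Z)))))))
  [11] S(S(S(S(S(S(add(Z, mul(Z, Z))))))))
  [12] S(S(S(S(S(S(mul(Z, Z)))))))
  [13] S^6(Z)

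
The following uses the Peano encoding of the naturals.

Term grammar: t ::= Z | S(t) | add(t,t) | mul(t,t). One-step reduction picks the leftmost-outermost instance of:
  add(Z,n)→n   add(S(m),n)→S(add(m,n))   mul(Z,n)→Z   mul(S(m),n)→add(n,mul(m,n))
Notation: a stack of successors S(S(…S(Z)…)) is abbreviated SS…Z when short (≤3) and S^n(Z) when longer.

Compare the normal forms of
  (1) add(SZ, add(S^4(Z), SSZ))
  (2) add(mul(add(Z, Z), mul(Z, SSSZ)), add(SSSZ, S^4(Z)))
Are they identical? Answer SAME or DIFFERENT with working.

Term A:
  start: add(SZ, add(S^4(Z), SSZ))
  →1  S(add(Z, add(S^4(Z), SSZ)))
  →2  S(add(S^4(Z), SSZ))
  →3  S(S(add(SSSZ, SSZ)))
  →4  S(S(S(add(SSZ, SSZ))))
  →5  S(S(S(S(add(SZ, SSZ)))))
  →6  S(S(S(S(S(add(Z, SSZ))))))
  →7  S^7(Z)

Term B:
  start: add(mul(add(Z, Z), mul(Z, SSSZ)), add(SSSZ, S^4(Z)))
  →1  add(mul(Z, mul(Z, SSSZ)), add(SSSZ, S^4(Z)))
  →2  add(Z, add(SSSZ, S^4(Z)))
  →3  add(SSSZ, S^4(Z))
  →4  S(add(SSZ, S^4(Z)))
  →5  S(S(add(SZ, S^4(Z))))
  →6  S(S(S(add(Z, S^4(Z)))))
  →7  S^7(Z)

Answer: SAME — A ⇓ S^7(Z), B ⇓ S^7(Z)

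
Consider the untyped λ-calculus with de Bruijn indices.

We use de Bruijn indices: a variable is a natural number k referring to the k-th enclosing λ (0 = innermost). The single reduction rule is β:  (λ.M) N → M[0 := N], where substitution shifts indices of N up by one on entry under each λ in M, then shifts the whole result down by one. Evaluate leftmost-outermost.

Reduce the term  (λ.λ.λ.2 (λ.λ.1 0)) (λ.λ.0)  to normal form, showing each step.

Answer: normal form = λ.λ.λ.0  (in 2 steps)

Working:
  start: (λ.λ.λ.2 (λ.λ.1 0)) (λ.λ.0)
  →1  λ.λ.(λ.λ.0) (λ.λ.1 0)
  →2  λ.λ.λ.0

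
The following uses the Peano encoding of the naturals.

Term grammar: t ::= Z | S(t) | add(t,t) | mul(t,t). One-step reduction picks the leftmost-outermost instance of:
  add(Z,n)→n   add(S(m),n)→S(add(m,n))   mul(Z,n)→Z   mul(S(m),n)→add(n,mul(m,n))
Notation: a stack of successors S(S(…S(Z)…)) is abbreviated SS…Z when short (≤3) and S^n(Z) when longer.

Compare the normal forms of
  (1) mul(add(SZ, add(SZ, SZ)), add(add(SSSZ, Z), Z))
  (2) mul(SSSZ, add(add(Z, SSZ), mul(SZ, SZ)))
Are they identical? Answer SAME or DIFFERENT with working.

Term A:
  start: mul(add(SZ, add(SZ, SZ)), add(add(SSSZ, Z), Z))
  [1] mul(S(add(Z, add(SZ, SZ))), add(add(SSSZ, Z), Z))
  [2] add(add(add(SSSZ, Z), Z), mul(add(Z, add(SZ, SZ)), add(add(SSSZ, Z), Z)))
  [3] add(add(S(add(SSZ, Z)), Z), mul(add(Z, add(SZ, SZ)), add(add(SSSZ, Z), Z)))
  [4] add(S(add(add(SSZ, Z), Z)), mul(add(Z, add(SZ, SZ)), add(add(SSSZ, Z), Z)))
  [5] S(add(add(add(SSZ, Z), Z), mul(add(Z, add(SZ, SZ)), add(add(SSSZ, Z), Z))))
  [6] S(add(add(S(add(SZ, Z)), Z), mul(add(Z, add(SZ, SZ)), add(add(SSSZ, Z), Z))))
  [7] S(add(S(add(add(SZ, Z), Z)), mul(add(Z, add(SZ, SZ)), add(add(SSSZ, Z), Z))))
  [8] S(S(add(add(add(SZ, Z), Z), mul(add(Z, add(SZ, SZ)), add(add(SSSZ, Z), Z)))))
  [9] S(S(add(add(S(add(Z, Z)), Z), mul(add(Z, add(SZ, SZ)), add(add(SSSZ, Z), Z)))))
  [10] S(S(add(S(add(add(Z, Z), Z)), mul(add(Z, add(SZ, SZ)), add(add(SSSZ, Z), Z)))))
  [11] S(S(S(add(add(add(Z, Z), Z), mul(add(Z, add(SZ, SZ)), add(add(SSSZ, Z), Z))))))
  [12] S(S(S(add(add(Z, Z), mul(add(Z, add(SZ, SZ)), add(add(SSSZ, Z), Z))))))
  [13] S(S(S(add(Z, mul(add(Z, add(SZ, SZ)), add(add(SSSZ, Z), Z))))))
  [14] S(S(S(mul(add(Z, add(SZ, SZ)), add(add(SSSZ, Z), Z)))))
  [15] S(S(S(mul(add(SZ, SZ), add(add(SSSZ, Z), Z)))))
  [16] S(S(S(mul(S(add(Z, SZ)), add(add(SSSZ, Z), Z)))))
  [17] S(S(S(add(add(add(SSSZ, Z), Z), mul(add(Z, SZ), add(add(SSSZ, Z), Z))))))
  [18] S(S(S(add(add(S(add(SSZ, Z)), Z), mul(add(Z, SZ), add(add(SSSZ, Z), Z))))))
  [19] S(S(S(add(S(add(add(SSZ, Z), Z)), mul(add(Z, SZ), add(add(SSSZ, Z), Z))))))
  [20] S(S(S(S(add(add(add(SSZ, Z), Z), mul(add(Z, SZ), add(add(SSSZ, Z), Z)))))))
  [21] S(S(S(S(add(add(S(add(SZ, Z)), Z), mul(add(Z, SZ), add(add(SSSZ, Z), Z)))))))
  [22] S(S(S(S(add(S(add(add(SZ, Z), Z)), mul(add(Z, SZ), add(add(SSSZ, Z), Z)))))))
  [23] S(S(S(S(S(add(add(add(SZ, Z), Z), mul(add(Z, SZ), add(add(SSSZ, Z), Z))))))))
  [24] S(S(S(S(S(add(add(S(add(Z, Z)), Z), mul(add(Z, SZ), add(add(SSSZ, Z), Z))))))))
  [25] S(S(S(S(S(add(S(add(add(Z, Z), Z)), mul(add(Z, SZ), add(add(SSSZ, Z), Z))))))))
  [26] S(S(S(S(S(S(add(add(add(Z, Z), Z), mul(add(Z, SZ), add(add(SSSZ, Z), Z)))))))))
  [27] S(S(S(S(S(S(add(add(Z, Z), mul(add(Z, SZ), add(add(SSSZ, Z), Z)))))))))
  [28] S(S(S(S(S(S(add(Z, mul(add(Z, SZ), add(add(SSSZ, Z), Z)))))))))
  [29] S(S(S(S(S(S(mul(add(Z, SZ), add(add(SSSZ, Z), Z))))))))
  [30] S(S(S(S(S(S(mul(SZ, add(add(SSSZ, Z), Z))))))))
  [31] S(S(S(S(S(S(add(add(add(SSSZ, Z), Z), mul(Z, add(add(SSSZ, Z), Z)))))))))
  [32] S(S(S(S(S(S(add(add(S(add(SSZ, Z)), Z), mul(Z, add(add(SSSZ, Z), Z)))))))))
  [33] S(S(S(S(S(S(add(S(add(add(SSZ, Z), Z)), mul(Z, add(add(SSSZ, Z), Z)))))))))
  [34] S(S(S(S(S(S(S(add(add(add(SSZ, Z), Z), mul(Z, add(add(SSSZ, Z), Z))))))))))
  [35] S(S(S(S(S(S(S(add(add(S(add(SZ, Z)), Z), mul(Z, add(add(SSSZ, Z), Z))))))))))
  [36] S(S(S(S(S(S(S(add(S(add(add(SZ, Z), Z)), mul(Z, add(add(SSSZ, Z), Z))))))))))
  [37] S(S(S(S(S(S(S(S(add(add(add(SZ, Z), Z), mul(Z, add(add(SSSZ, Z), Z)))))))))))
  [38] S(S(S(S(S(S(S(S(add(add(S(add(Z, Z)), Z), mul(Z, add(add(SSSZ, Z), Z)))))))))))
  [39] S(S(S(S(S(S(S(S(add(S(add(add(Z, Z), Z)), mul(Z, add(add(SSSZ, Z), Z)))))))))))
  [40] S(S(S(S(S(S(S(S(S(add(add(add(Z, Z), Z), mul(Z, add(add(SSSZ, Z), Z))))))))))))
  [41] S(S(S(S(S(S(S(S(S(add(add(Z, Z), mul(Z, add(add(SSSZ, Z), Z))))))))))))
  [42] S(S(S(S(S(S(S(S(S(add(Z, mul(Z, add(add(SSSZ, Z), Z))))))))))))
  [43] S(S(S(S(S(S(S(S(S(mul(Z, add(add(SSSZ, Z), Z)))))))))))
  [44] S^9(Z)

Term B:
  start: mul(SSSZ, add(add(Z, SSZ), mul(SZ, SZ)))
  [1] add(add(add(Z, SSZ), mul(SZ, SZ)), mul(SSZ, add(add(Z, SSZ), mul(SZ, SZ))))
  [2] add(add(SSZ, mul(SZ, SZ)), mul(SSZ, add(add(Z, SSZ), mul(SZ, SZ))))
  [3] add(S(add(SZ, mul(SZ, SZ))), mul(SSZ, add(add(Z, SSZ), mul(SZ, SZ))))
  [4] S(add(add(SZ, mul(SZ, SZ)), mul(SSZ, add(add(Z, SSZ), mul(SZ, SZ)))))
  [5] S(add(S(add(Z, mul(SZ, SZ))), mul(SSZ, add(add(Z, SSZ), mul(SZ, SZ)))))
  [6] S(S(add(add(Z, mul(SZ, SZ)), mul(SSZ, add(add(Z, SSZ), mul(SZ, SZ))))))
  [7] S(S(add(mul(SZ, SZ), mul(SSZ, add(add(Z, SSZ), mul(SZ, SZ))))))
  [8] S(S(add(add(SZ, mul(Z, SZ)), mul(SSZ, add(add(Z, SSZ), mul(SZ, SZ))))))
  [9] S(S(add(S(add(Z, mul(Z, SZ))), mul(SSZ, add(add(Z, SSZ), mul(SZ, SZ))))))
  [10] S(S(S(add(add(Z, mul(Z, SZ)), mul(SSZ, add(add(Z, SSZ), mul(SZ, SZ)))))))
  [11] S(S(S(add(mul(Z, SZ), mul(SSZ, add(add(Z, SSZ), mul(SZ, SZ)))))))
  [12] S(S(S(add(Z, mul(SSZ, add(add(Z, SSZ), mul(SZ, SZ)))))))
  [13] S(S(S(mul(SSZ, add(add(Z, SSZ), mul(SZ, SZ))))))
  [14] S(S(S(add(add(add(Z, SSZ), mul(SZ, SZ)), mul(SZ, add(add(Z, SSZ), mul(SZ, SZ)))))))
  [15] S(S(S(add(add(SSZ, mul(SZ, SZ)), mul(SZ, add(add(Z, SSZ), mul(SZ, SZ)))))))
  [16] S(S(S(add(S(add(SZ, mul(SZ, SZ))), mul(SZ, add(add(Z, SSZ), mul(SZ, SZ)))))))
  [17] S(S(S(S(add(add(SZ, mul(SZ, SZ)), mul(SZ, add(add(Z, SSZ), mul(SZ, SZ))))))))
  [18] S(S(S(S(add(S(add(Z, mul(SZ, SZ))), mul(SZ, add(add(Z, SSZ), mul(SZ, SZ))))))))
  [19] S(S(S(S(S(add(add(Z, mul(SZ, SZ)), mul(SZ, add(add(Z, SSZ), mul(SZ, SZ)))))))))
  [20] S(S(S(S(S(add(mul(SZ, SZ), mul(SZ, add(add(Z, SSZ), mul(SZ, SZ)))))))))
  [21] S(S(S(S(S(add(add(SZ, mul(Z, SZ)), mul(SZ, add(add(Z, SSZ), mul(SZ, SZ)))))))))
  [22] S(S(S(S(S(add(S(add(Z, mul(Z, SZ))), mul(SZ, add(add(Z, SSZ), mul(SZ, SZ)))))))))
  [23] S(S(S(S(S(S(add(add(Z, mul(Z, SZ)), mul(SZ, add(add(Z, SSZ), mul(SZ, SZ))))))))))
  [24] S(S(S(S(S(S(add(mul(Z, SZ), mul(SZ, add(add(Z, SSZ), mul(SZ, SZ))))))))))
  [25] S(S(S(S(S(S(add(Z, mul(SZ, add(add(Z, SSZ), mul(SZ, SZ))))))))))
  [26] S(S(S(S(S(S(mul(SZ, add(add(Z, SSZ), mul(SZ, SZ)))))))))
  [27] S(S(S(S(S(S(add(add(add(Z, SSZ), mul(SZ, SZ)), mul(Z, add(add(Z, SSZ), mul(SZ, SZ))))))))))
  [28] S(S(S(S(S(S(add(add(SSZ, mul(SZ, SZ)), mul(Z, add(add(Z, SSZ), mul(SZ, SZ))))))))))
  [29] S(S(S(S(S(S(add(S(add(SZ, mul(SZ, SZ))), mul(Z, add(add(Z, SSZ), mul(SZ, SZ))))))))))
  [30] S(S(S(S(S(S(S(add(add(SZ, mul(SZ, SZ)), mul(Z, add(add(Z, SSZ), mul(SZ, SZ)))))))))))
  [31] S(S(S(S(S(S(S(add(S(add(Z, mul(SZ, SZ))), mul(Z, add(add(Z, SSZ), mul(SZ, SZ)))))))))))
  [32] S(S(S(S(S(S(S(S(add(add(Z, mul(SZ, SZ)), mul(Z, add(add(Z, SSZ), mul(SZ, SZ))))))))))))
  [33] S(S(S(S(S(S(S(S(add(mul(SZ, SZ), mul(Z, add(add(Z, SSZ), mul(SZ, SZ))))))))))))
  [34] S(S(S(S(S(S(S(S(add(add(SZ, mul(Z, SZ)), mul(Z, add(add(Z, SSZ), mul(SZ, SZ))))))))))))
  [35] S(S(S(S(S(S(S(S(add(S(add(Z, mul(Z, SZ))), mul(Z, add(add(Z, SSZ), mul(SZ, SZ))))))))))))
  [36] S(S(S(S(S(S(S(S(S(add(add(Z, mul(Z, SZ)), mul(Z, add(add(Z, SSZ), mul(SZ, SZ)))))))))))))
  [37] S(S(S(S(S(S(S(S(S(add(mul(Z, SZ), mul(Z, add(add(Z, SSZ), mul(SZ, SZ)))))))))))))
  [38] S(S(S(S(S(S(S(S(S(add(Z, mul(Z, add(add(Z, SSZ), mul(SZ, SZ)))))))))))))
  [39] S(S(S(S(S(S(S(S(S(mul(Z, add(add(Z, SSZ), mul(SZ, SZ))))))))))))
  [40] S^9(Z)

Answer: SAME — A ⇓ S^9(Z), B ⇓ S^9(Z)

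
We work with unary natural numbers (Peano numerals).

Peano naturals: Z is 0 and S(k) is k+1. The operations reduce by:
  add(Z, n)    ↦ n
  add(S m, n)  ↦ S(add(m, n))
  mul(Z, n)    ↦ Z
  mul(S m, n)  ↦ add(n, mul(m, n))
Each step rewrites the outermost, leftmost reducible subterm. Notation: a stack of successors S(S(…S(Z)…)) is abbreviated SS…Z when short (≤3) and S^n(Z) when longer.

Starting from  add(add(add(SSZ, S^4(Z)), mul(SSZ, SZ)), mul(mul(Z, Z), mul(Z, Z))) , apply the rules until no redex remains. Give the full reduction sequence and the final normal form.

Answer: normal form = S^8(Z)  (in 28 steps)

Working:
  start: add(add(add(SSZ, S^4(Z)), mul(SSZ, SZ)), mul(mul(Z, Z), mul(Z, Z)))
  [1] add(add(S(add(SZ, S^4(Z))), mul(SSZ, SZ)), mul(mul(Z, Z), mul(Z, Z)))
  [2] add(S(add(add(SZ, S^4(Z)), mul(SSZ, SZ))), mul(mul(Z, Z), mul(Z, Z)))
  [3] S(add(add(add(SZ, S^4(Z)), mul(SSZ, SZ)), mul(mul(Z, Z), mul(Z, Z))))
  [4] S(add(add(S(add(Z, S^4(Z))), mul(SSZ, SZ)), mul(mul(Z, Z), mul(Z, Z))))
  [5] S(add(S(add(add(Z, S^4(Z)), mul(SSZ, SZ))), mul(mul(Z, Z), mul(Z, Z))))
  [6] S(S(add(add(add(Z, S^4(Z)), mul(SSZ, SZ)), mul(mul(Z, Z), mul(Z, Z)))))
  [7] S(S(add(add(S^4(Z), mul(SSZ, SZ)), mul(mul(Z, Z), mul(Z, Z)))))
  [8] S(S(add(S(add(SSSZ, mul(SSZ, SZ))), mul(mul(Z, Z), mul(Z, Z)))))
  [9] S(S(S(add(add(SSSZ, mul(SSZ, SZ)), mul(mul(Z, Z), mul(Z, Z))))))
  [10] S(S(S(add(S(add(SSZ, mul(SSZ, SZ))), mul(mul(Z, Z), mul(Z, Z))))))
  [11] S(S(S(S(add(add(SSZ, mul(SSZ, SZ)), mul(mul(Z, Z), mul(Z, Z)))))))
  [12] S(S(S(S(add(S(add(SZ, mul(SSZ, SZ))), mul(mul(Z, Z), mul(Z, Z)))))))
  [13] S(S(S(S(S(add(add(SZ, mul(SSZ, SZ)), mul(mul(Z, Z), mul(Z, Z))))))))
  [14] S(S(S(S(S(add(S(add(Z, mul(SSZ, SZ))), mul(mul(Z, Z), mul(Z, Z))))))))
  [15] S(S(S(S(S(S(add(add(Z, mul(SSZ, SZ)), mul(mul(Z, Z), mul(Z, Z)))))))))
  [16] S(S(S(S(S(S(add(mul(SSZ, SZ), mul(mul(Z, Z), mul(Z, Z)))))))))
  [17] S(S(S(S(S(S(add(add(SZ, mul(SZ, SZ)), mul(mul(Z, Z), mul(Z, Z)))))))))
  [18] S(S(S(S(S(S(add(S(add(Z, mul(SZ, SZ))), mul(mul(Z, Z), mul(Z, Z)))))))))
  [19] S(S(S(S(S(S(S(add(add(Z, mul(SZ, SZ)), mul(mul(Z, Z), mul(Z, Z))))))))))
  [20] S(S(S(S(S(S(S(add(mul(SZ, SZ), mul(mul(Z, Z), mul(Z, Z))))))))))
  [21] S(S(S(S(S(S(S(add(add(SZ, mul(Z, SZ)), mul(mul(Z, Z), mul(Z, Z))))))))))
  [22] S(S(S(S(S(S(S(add(S(add(Z, mul(Z, SZ))), mul(mul(Z, Z), mul(Z, Z))))))))))
  [23] S(S(S(S(S(S(S(S(add(add(Z, mul(Z, SZ)), mul(mul(Z, Z), mul(Z, Z)))))))))))
  [24] S(S(S(S(S(S(S(S(add(mul(Z, SZ), mul(mul(Z, Z), mul(Z, Z)))))))))))
  [25] S(S(S(S(S(S(S(S(add(Z, mul(mul(Z, Z), mul(Z, Z)))))))))))
  [26] S(S(S(S(S(S(S(S(mul(mul(Z, Z), mul(Z, Z))))))))))
  [27] S(S(S(S(S(S(S(S(mul(Z, mul(Z, Z))))))))))
  [28] S^8(Z)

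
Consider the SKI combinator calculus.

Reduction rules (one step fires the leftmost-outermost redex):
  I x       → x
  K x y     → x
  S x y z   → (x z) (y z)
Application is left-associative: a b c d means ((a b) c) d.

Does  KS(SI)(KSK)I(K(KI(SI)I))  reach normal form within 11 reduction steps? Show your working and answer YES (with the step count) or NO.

  start: KS(SI)(KSK)I(K(KI(SI)I))
  →1  S(KSK)I(K(KI(SI)I))
  →2  KSK(K(KI(SI)I))(I(K(KI(SI)I)))
  →3  S(K(KI(SI)I))(I(K(KI(SI)I)))
  →4  S(K(II))(I(K(KI(SI)I)))
  →5  S(KI)(I(K(KI(SI)I)))
  →6  S(KI)(K(KI(SI)I))
  →7  S(KI)(K(II))
  →8  S(KI)(KI)

Answer: YES — reaches normal form S(KI)(KI) in 8 ≤ 11 steps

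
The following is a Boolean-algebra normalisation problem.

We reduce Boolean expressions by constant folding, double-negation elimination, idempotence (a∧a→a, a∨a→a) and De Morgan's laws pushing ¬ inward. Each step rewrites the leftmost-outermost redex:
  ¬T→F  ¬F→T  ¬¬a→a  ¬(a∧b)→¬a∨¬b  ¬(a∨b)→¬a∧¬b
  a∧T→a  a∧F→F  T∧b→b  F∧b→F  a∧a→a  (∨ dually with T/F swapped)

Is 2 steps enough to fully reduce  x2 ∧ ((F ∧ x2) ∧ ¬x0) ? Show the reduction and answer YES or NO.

  start: x2 ∧ ((F ∧ x2) ∧ ¬x0)
  step 1: x2 ∧ (F ∧ ¬x0)
  step 2: x2 ∧ F

Answer: NO — after 2 steps the term is x2 ∧ F, not yet normal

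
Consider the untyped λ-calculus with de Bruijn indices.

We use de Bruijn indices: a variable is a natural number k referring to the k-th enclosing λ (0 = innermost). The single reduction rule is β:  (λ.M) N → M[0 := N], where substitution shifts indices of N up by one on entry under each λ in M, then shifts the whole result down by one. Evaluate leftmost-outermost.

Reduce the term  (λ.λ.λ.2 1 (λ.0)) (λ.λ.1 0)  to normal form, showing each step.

Answer: normal form = λ.λ.1 (λ.0)  (in 3 steps)

Working:
  start: (λ.λ.λ.2 1 (λ.0)) (λ.λ.1 0)
  step 1: λ.λ.(λ.λ.1 0) 1 (λ.0)
  step 2: λ.λ.(λ.2 0) (λ.0)
  step 3: λ.λ.1 (λ.0)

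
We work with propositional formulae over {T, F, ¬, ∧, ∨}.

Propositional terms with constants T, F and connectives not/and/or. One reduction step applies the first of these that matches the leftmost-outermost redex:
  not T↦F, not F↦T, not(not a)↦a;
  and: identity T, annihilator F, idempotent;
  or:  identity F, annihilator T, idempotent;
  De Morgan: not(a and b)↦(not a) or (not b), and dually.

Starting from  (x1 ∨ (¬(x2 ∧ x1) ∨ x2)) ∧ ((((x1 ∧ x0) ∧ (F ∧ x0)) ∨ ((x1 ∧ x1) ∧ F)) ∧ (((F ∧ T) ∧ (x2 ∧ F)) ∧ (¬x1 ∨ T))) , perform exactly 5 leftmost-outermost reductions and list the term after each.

Answer: after 5 steps: (x1 ∨ ((¬x2 ∨ ¬x1) ∨ x2)) ∧ (F ∧ (((F ∧ T) ∧ (x2 ∧ F)) ∧ (¬x1 ∨ T)))

Reduction:
  start: (x1 ∨ (¬(x2 ∧ x1) ∨ x2)) ∧ ((((x1 ∧ x0) ∧ (F ∧ x0)) ∨ ((x1 ∧ x1) ∧ F)) ∧ (((F ∧ T) ∧ (x2 ∧ F)) ∧ (¬x1 ∨ T)))
  step 1: (x1 ∨ ((¬x2 ∨ ¬x1) ∨ x2)) ∧ ((((x1 ∧ x0) ∧ (F ∧ x0)) ∨ ((x1 ∧ x1) ∧ F)) ∧ (((F ∧ T) ∧ (x2 ∧ F)) ∧ (¬x1 ∨ T)))
  step 2: (x1 ∨ ((¬x2 ∨ ¬x1) ∨ x2)) ∧ ((((x1 ∧ x0) ∧ F) ∨ ((x1 ∧ x1) ∧ F)) ∧ (((F ∧ T) ∧ (x2 ∧ F)) ∧ (¬x1 ∨ T)))
  step 3: (x1 ∨ ((¬x2 ∨ ¬x1) ∨ x2)) ∧ ((F ∨ ((x1 ∧ x1) ∧ F)) ∧ (((F ∧ T) ∧ (x2 ∧ F)) ∧ (¬x1 ∨ T)))
  step 4: (x1 ∨ ((¬x2 ∨ ¬x1) ∨ x2)) ∧ (((x1 ∧ x1) ∧ F) ∧ (((F ∧ T) ∧ (x2 ∧ F)) ∧ (¬x1 ∨ T)))
  step 5: (x1 ∨ ((¬x2 ∨ ¬x1) ∨ x2)) ∧ (F ∧ (((F ∧ T) ∧ (x2 ∧ F)) ∧ (¬x1 ∨ T)))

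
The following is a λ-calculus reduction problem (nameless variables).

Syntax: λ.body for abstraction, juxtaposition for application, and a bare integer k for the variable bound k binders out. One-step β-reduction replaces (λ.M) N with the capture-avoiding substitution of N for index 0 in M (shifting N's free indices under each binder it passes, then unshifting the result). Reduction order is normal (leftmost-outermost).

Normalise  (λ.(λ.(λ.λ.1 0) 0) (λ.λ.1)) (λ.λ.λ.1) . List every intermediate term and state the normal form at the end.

  start: (λ.(λ.(λ.λ.1 0) 0) (λ.λ.1)) (λ.λ.λ.1)
  step 1: (λ.(λ.λ.1 0) 0) (λ.λ.1)
  step 2: (λ.λ.1 0) (λ.λ.1)
  step 3: λ.(λ.λ.1) 0
  step 4: λ.λ.1

Answer: normal form = λ.λ.1  (in 4 steps)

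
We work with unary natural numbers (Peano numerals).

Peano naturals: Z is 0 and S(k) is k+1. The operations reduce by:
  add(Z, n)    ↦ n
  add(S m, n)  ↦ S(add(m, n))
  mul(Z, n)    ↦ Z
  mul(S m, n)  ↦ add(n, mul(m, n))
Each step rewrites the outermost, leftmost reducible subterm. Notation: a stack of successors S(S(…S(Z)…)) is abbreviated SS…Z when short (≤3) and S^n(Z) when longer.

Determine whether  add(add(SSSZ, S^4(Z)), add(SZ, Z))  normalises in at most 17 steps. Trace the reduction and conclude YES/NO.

  start: add(add(SSSZ, S^4(Z)), add(SZ, Z))
  [1] add(S(add(SSZ, S^4(Z))), add(SZ, Z))
  [2] S(add(add(SSZ, S^4(Z)), add(SZ, Z)))
  [3] S(add(S(add(SZ, S^4(Z))), add(SZ, Z)))
  [4] S(S(add(add(SZ, S^4(Z)), add(SZ, Z))))
  [5] S(S(add(S(add(Z, S^4(Z))), add(SZ, Z))))
  [6] S(S(S(add(add(Z, S^4(Z)), add(SZ, Z)))))
  [7] S(S(S(add(S^4(Z), add(SZ, Z)))))
  [8] S(S(S(S(add(SSSZ, add(SZ, Z))))))
  [9] S(S(S(S(S(add(SSZ, add(SZ, Z)))))))
  [10] S(S(S(S(S(S(add(SZ, add(SZ, Z))))))))
  [11] S(S(S(S(S(S(S(add(Z, add(SZ, Z)))))))))
  [12] S(S(S(S(S(S(S(add(SZ, Z))))))))
  [13] S(S(S(S(S(S(S(S(add(Z, Z)))))))))
  [14] S^8(Z)

Answer: YES — reaches normal form S^8(Z) in 14 ≤ 17 steps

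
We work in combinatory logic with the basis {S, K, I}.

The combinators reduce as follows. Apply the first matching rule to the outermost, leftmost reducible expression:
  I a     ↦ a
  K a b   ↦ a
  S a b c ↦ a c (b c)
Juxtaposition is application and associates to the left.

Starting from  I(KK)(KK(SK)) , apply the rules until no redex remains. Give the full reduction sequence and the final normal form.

  start: I(KK)(KK(SK))
  [1] KK(KK(SK))
  [2] K

Answer: normal form = K  (in 2 steps)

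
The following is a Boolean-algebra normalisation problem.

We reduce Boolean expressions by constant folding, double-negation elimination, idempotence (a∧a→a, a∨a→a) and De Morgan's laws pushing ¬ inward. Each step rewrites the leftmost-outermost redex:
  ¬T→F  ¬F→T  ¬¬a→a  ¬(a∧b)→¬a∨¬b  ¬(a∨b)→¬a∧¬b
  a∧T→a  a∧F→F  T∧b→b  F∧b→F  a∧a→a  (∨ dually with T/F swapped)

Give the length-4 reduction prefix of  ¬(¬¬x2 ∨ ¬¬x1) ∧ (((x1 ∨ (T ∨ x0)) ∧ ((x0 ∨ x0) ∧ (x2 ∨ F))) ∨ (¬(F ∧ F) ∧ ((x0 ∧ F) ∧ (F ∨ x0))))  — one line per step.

Answer: after 4 steps: (¬x2 ∧ ¬x1) ∧ (((x1 ∨ T) ∧ ((x0 ∨ x0) ∧ (x2 ∨ F))) ∨ (¬(F ∧ F) ∧ ((x0 ∧ F) ∧ (F ∨ x0))))

Working:
  start: ¬(¬¬x2 ∨ ¬¬x1) ∧ (((x1 ∨ (T ∨ x0)) ∧ ((x0 ∨ x0) ∧ (x2 ∨ F))) ∨ (¬(F ∧ F) ∧ ((x0 ∧ F) ∧ (F ∨ x0))))
  →1  (¬¬¬x2 ∧ ¬¬¬x1) ∧ (((x1 ∨ (T ∨ x0)) ∧ ((x0 ∨ x0) ∧ (x2 ∨ F))) ∨ (¬(F ∧ F) ∧ ((x0 ∧ F) ∧ (F ∨ x0))))
  →2  (¬x2 ∧ ¬¬¬x1) ∧ (((x1 ∨ (T ∨ x0)) ∧ ((x0 ∨ x0) ∧ (x2 ∨ F))) ∨ (¬(F ∧ F) ∧ ((x0 ∧ F) ∧ (F ∨ x0))))
  →3  (¬x2 ∧ ¬x1) ∧ (((x1 ∨ (T ∨ x0)) ∧ ((x0 ∨ x0) ∧ (x2 ∨ F))) ∨ (¬(F ∧ F) ∧ ((x0 ∧ F) ∧ (F ∨ x0))))
  →4  (¬x2 ∧ ¬x1) ∧ (((x1 ∨ T) ∧ ((x0 ∨ x0) ∧ (x2 ∨ F))) ∨ (¬(F ∧ F) ∧ ((x0 ∧ F) ∧ (F ∨ x0))))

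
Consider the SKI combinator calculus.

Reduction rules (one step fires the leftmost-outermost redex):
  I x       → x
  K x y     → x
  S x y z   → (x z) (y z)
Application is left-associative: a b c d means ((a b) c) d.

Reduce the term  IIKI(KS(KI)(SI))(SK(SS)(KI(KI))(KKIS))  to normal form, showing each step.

  start: IIKI(KS(KI)(SI))(SK(SS)(KI(KI))(KKIS))
  step 1: IKI(KS(KI)(SI))(SK(SS)(KI(KI))(KKIS))
  step 2: KI(KS(KI)(SI))(SK(SS)(KI(KI))(KKIS))
  step 3: I(SK(SS)(KI(KI))(KKIS))
  step 4: SK(SS)(KI(KI))(KKIS)
  step 5: K(KI(KI))(SS(KI(KI)))(KKIS)
  step 6: KI(KI)(KKIS)
  step 7: I(KKIS)
  step 8: KKIS
  step 9: KS

Answer: normal form = KS  (in 9 steps)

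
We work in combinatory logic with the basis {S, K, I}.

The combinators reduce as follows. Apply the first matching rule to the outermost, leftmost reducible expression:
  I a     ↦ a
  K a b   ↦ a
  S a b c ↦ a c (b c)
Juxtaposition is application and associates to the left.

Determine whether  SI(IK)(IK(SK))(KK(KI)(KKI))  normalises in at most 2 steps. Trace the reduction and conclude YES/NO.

Answer: NO — after 2 steps the term is IK(SK)(IK(IK(SK)))(KK(KI)(KKI)), not yet normal

Working:
  start: SI(IK)(IK(SK))(KK(KI)(KKI))
  step 1: I(IK(SK))(IK(IK(SK)))(KK(KI)(KKI))
  step 2: IK(SK)(IK(IK(SK)))(KK(KI)(KKI))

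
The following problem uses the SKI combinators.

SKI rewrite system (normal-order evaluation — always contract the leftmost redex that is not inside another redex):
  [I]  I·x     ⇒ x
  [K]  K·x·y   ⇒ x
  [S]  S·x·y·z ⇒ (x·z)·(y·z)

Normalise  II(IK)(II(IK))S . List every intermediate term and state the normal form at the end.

  start: II(IK)(II(IK))S
  step 1: I(IK)(II(IK))S
  step 2: IK(II(IK))S
  step 3: K(II(IK))S
  step 4: II(IK)
  step 5: I(IK)
  step 6: IK
  step 7: K

Answer: normal form = K  (in 7 steps)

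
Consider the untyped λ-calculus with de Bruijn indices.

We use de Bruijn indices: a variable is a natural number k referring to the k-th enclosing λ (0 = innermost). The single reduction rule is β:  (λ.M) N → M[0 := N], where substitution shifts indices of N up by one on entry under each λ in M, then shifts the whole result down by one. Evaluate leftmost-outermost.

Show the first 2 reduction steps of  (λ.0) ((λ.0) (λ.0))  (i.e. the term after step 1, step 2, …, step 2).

  start: (λ.0) ((λ.0) (λ.0))
  [1] (λ.0) (λ.0)
  [2] λ.0

Answer: after 2 steps: λ.0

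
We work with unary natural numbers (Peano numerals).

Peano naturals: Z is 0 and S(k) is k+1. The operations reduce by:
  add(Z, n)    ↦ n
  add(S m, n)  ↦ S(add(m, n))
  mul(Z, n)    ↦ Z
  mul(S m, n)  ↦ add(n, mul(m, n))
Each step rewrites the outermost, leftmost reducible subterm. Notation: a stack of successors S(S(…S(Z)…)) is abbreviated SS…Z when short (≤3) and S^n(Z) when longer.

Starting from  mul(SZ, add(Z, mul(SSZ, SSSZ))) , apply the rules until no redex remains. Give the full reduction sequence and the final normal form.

Answer: normal form = S^6(Z)  (in 21 steps)

Working:
  start: mul(SZ, add(Z, mul(SSZ, SSSZ)))
  step 1: add(add(Z, mul(SSZ, SSSZ)), mul(Z, add(Z, mul(SSZ, SSSZ))))
  step 2: add(mul(SSZ, SSSZ), mul(Z, add(Z, mul(SSZ, SSSZ))))
  step 3: add(add(SSSZ, mul(SZ, SSSZ)), mul(Z, add(Z, mul(SSZ, SSSZ))))
  step 4: add(S(add(SSZ, mul(SZ, SSSZ))), mul(Z, add(Z, mul(SSZ, SSSZ))))
  step 5: S(add(add(SSZ, mul(SZ, SSSZ)), mul(Z, add(Z, mul(SSZ, SSSZ)))))
  step 6: S(add(S(add(SZ, mul(SZ, SSSZ))), mul(Z, add(Z, mul(SSZ, SSSZ)))))
  step 7: S(S(add(add(SZ, mul(SZ, SSSZ)), mul(Z, add(Z, mul(SSZ, SSSZ))))))
  step 8: S(S(add(S(add(Z, mul(SZ, SSSZ))), mul(Z, add(Z, mul(SSZ, SSSZ))))))
  step 9: S(S(S(add(add(Z, mul(SZ, SSSZ)), mul(Z, add(Z, mul(SSZ, SSSZ)))))))
  step 10: S(S(S(add(mul(SZ, SSSZ), mul(Z, add(Z, mul(SSZ, SSSZ)))))))
  step 11: S(S(S(add(add(SSSZ, mul(Z, SSSZ)), mul(Z, add(Z, mul(SSZ, SSSZ)))))))
  step 12: S(S(S(add(S(add(SSZ, mul(Z, SSSZ))), mul(Z, add(Z, mul(SSZ, SSSZ)))))))
  step 13: S(S(S(S(add(add(SSZ, mul(Z, SSSZ)), mul(Z, add(Z, mul(SSZ, SSSZ))))))))
  step 14: S(S(S(S(add(S(add(SZ, mul(Z, SSSZ))), mul(Z, add(Z, mul(SSZ, SSSZ))))))))
  step 15: S(S(S(S(S(add(add(SZ, mul(Z, SSSZ)), mul(Z, add(Z, mul(SSZ, SSSZ)))))))))
  step 16: S(S(S(S(S(add(S(add(Z, mul(Z, SSSZ))), mul(Z, add(Z, mul(SSZ, SSSZ)))))))))
  step 17: S(S(S(S(S(S(add(add(Z, mul(Z, SSSZ)), mul(Z, add(Z, mul(SSZ, SSSZ))))))))))
  step 18: S(S(S(S(S(S(add(mul(Z, SSSZ), mul(Z, add(Z, mul(SSZ, SSSZ))))))))))
  step 19: S(S(S(S(S(S(add(Z, mul(Z, add(Z, mul(SSZ, SSSZ))))))))))
  step 20: S(S(S(S(S(S(mul(Z, add(Z, mul(SSZ, SSSZ)))))))))
  step 21: S^6(Z)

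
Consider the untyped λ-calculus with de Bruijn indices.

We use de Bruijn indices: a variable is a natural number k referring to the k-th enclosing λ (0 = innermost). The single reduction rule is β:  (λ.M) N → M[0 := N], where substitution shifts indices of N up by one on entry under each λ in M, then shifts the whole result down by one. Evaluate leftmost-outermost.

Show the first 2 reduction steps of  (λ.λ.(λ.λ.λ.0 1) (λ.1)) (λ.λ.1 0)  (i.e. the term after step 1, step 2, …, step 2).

Answer: after 2 steps: λ.λ.λ.0 1

Reduction:
  start: (λ.λ.(λ.λ.λ.0 1) (λ.1)) (λ.λ.1 0)
  step 1: λ.(λ.λ.λ.0 1) (λ.1)
  step 2: λ.λ.λ.0 1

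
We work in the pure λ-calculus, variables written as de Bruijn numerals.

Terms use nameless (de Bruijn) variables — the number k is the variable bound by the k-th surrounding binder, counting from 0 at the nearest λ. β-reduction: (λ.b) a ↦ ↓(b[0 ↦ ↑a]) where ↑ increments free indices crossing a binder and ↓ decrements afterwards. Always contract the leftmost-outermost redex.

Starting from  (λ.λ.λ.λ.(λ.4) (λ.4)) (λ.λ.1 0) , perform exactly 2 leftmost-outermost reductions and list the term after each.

Answer: after 2 steps: λ.λ.λ.λ.λ.1 0

Working:
  start: (λ.λ.λ.λ.(λ.4) (λ.4)) (λ.λ.1 0)
  →1  λ.λ.λ.(λ.λ.λ.1 0) (λ.λ.λ.1 0)
  →2  λ.λ.λ.λ.λ.1 0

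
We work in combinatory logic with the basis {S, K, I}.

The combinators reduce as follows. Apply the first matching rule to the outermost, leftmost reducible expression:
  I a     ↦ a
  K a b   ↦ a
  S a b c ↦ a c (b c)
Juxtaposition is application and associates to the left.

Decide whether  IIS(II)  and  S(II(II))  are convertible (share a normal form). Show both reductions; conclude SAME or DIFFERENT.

Answer: SAME — A ⇓ SI, B ⇓ SI

Reduction:
Term A:
  start: IIS(II)
  →1  IS(II)
  →2  S(II)
  →3  SI

Term B:
  start: S(II(II))
  →1  S(I(II))
  →2  S(II)
  →3  SI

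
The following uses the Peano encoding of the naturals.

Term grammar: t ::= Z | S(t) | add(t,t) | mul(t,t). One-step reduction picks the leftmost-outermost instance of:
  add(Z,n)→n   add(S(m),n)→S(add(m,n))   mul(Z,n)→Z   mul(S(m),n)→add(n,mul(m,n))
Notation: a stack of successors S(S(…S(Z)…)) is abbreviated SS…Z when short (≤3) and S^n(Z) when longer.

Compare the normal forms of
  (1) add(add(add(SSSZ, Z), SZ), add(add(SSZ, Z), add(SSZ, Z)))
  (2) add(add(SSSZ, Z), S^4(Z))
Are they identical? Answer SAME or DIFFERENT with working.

Term A:
  start: add(add(add(SSSZ, Z), SZ), add(add(SSZ, Z), add(SSZ, Z)))
  [1] add(add(S(add(SSZ, Z)), SZ), add(add(SSZ, Z), add(SSZ, Z)))
  [2] add(S(add(add(SSZ, Z), SZ)), add(add(SSZ, Z), add(SSZ, Z)))
  [3] S(add(add(add(SSZ, Z), SZ), add(add(SSZ, Z), add(SSZ, Z))))
  [4] S(add(add(S(add(SZ, Z)), SZ), add(add(SSZ, Z), add(SSZ, Z))))
  [5] S(add(S(add(add(SZ, Z), SZ)), add(add(SSZ, Z), add(SSZ, Z))))
  [6] S(S(add(add(add(SZ, Z), SZ), add(add(SSZ, Z), add(SSZ, Z)))))
  [7] S(S(add(add(S(add(Z, Z)), SZ), add(add(SSZ, Z), add(SSZ, Z)))))
  [8] S(S(add(S(add(add(Z, Z), SZ)), add(add(SSZ, Z), add(SSZ, Z)))))
  [9] S(S(S(add(add(add(Z, Z), SZ), add(add(SSZ, Z), add(SSZ, Z))))))
  [10] S(S(S(add(add(Z, SZ), add(add(SSZ, Z), add(SSZ, Z))))))
  [11] S(S(S(add(SZ, add(add(SSZ, Z), add(SSZ, Z))))))
  [12] S(S(S(S(add(Z, add(add(SSZ, Z), add(SSZ, Z)))))))
  [13] S(S(S(S(add(add(SSZ, Z), add(SSZ, Z))))))
  [14] S(S(S(S(add(S(add(SZ, Z)), add(SSZ, Z))))))
  [15] S(S(S(S(S(add(add(SZ, Z), add(SSZ, Z)))))))
  [16] S(S(S(S(S(add(S(add(Z, Z)), add(SSZ, Z)))))))
  [17] S(S(S(S(S(S(add(add(Z, Z), add(SSZ, Z))))))))
  [18] S(S(S(S(S(S(add(Z, add(SSZ, Z))))))))
  [19] S(S(S(S(S(S(add(SSZ, Z)))))))
  [20] S(S(S(S(S(S(S(add(SZ, Z))))))))
  [21] S(S(S(S(S(S(S(S(add(Z, Z)))))))))
  [22] S^8(Z)

Term B:
  start: add(add(SSSZ, Z), S^4(Z))
  [1] add(S(add(SSZ, Z)), S^4(Z))
  [2] S(add(add(SSZ, Z), S^4(Z)))
  [3] S(add(S(add(SZ, Z)), S^4(Z)))
  [4] S(S(add(add(SZ, Z), S^4(Z))))
  [5] S(S(add(S(add(Z, Z)), S^4(Z))))
  [6] S(S(S(add(add(Z, Z), S^4(Z)))))
  [7] S(S(S(add(Z, S^4(Z)))))
  [8] S^7(Z)

Answer: DIFFERENT — A ⇓ S^8(Z), B ⇓ S^7(Z)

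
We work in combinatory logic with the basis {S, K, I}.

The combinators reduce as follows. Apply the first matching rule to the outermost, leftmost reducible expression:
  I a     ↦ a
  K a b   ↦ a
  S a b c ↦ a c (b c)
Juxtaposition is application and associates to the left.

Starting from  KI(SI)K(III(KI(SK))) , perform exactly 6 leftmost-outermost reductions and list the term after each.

Answer: after 6 steps: KI

Reduction:
  start: KI(SI)K(III(KI(SK)))
  step 1: IK(III(KI(SK)))
  step 2: K(III(KI(SK)))
  step 3: K(II(KI(SK)))
  step 4: K(I(KI(SK)))
  step 5: K(KI(SK))
  step 6: KI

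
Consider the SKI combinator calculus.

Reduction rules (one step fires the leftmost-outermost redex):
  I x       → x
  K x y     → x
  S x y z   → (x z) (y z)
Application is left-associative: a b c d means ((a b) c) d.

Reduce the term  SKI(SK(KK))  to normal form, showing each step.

Answer: normal form = SK(KK)  (in 2 steps)

Derivation:
  start: SKI(SK(KK))
  →1  K(SK(KK))(I(SK(KK)))
  →2  SK(KK)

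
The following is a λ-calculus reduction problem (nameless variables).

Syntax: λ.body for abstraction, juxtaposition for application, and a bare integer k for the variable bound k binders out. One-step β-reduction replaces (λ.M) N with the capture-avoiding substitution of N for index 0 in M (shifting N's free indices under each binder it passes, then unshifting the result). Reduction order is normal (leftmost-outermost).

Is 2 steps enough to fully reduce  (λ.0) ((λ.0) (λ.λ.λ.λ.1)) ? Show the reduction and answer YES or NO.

  start: (λ.0) ((λ.0) (λ.λ.λ.λ.1))
  [1] (λ.0) (λ.λ.λ.λ.1)
  [2] λ.λ.λ.λ.1

Answer: YES — reaches normal form λ.λ.λ.λ.1 in 2 ≤ 2 steps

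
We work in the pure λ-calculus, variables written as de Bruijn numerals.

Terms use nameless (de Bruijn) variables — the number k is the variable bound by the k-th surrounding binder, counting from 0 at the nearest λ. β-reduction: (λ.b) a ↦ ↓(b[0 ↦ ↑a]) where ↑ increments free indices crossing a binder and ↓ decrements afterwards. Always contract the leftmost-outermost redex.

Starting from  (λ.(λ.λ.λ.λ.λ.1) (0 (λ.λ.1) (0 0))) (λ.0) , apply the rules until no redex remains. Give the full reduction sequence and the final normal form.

  start: (λ.(λ.λ.λ.λ.λ.1) (0 (λ.λ.1) (0 0))) (λ.0)
  [1] (λ.λ.λ.λ.λ.1) ((λ.0) (λ.λ.1) ((λ.0) (λ.0)))
  [2] λ.λ.λ.λ.1

Answer: normal form = λ.λ.λ.λ.1  (in 2 steps)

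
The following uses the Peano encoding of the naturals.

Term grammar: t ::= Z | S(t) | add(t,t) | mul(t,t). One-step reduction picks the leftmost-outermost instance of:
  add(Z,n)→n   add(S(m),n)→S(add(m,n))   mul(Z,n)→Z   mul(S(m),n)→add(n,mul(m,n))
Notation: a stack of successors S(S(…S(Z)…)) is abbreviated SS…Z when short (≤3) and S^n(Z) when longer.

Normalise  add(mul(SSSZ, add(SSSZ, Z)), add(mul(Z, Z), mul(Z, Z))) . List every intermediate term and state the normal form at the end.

Answer: normal form = S^9(Z)  (in 41 steps)

Derivation:
  start: add(mul(SSSZ, add(SSSZ, Z)), add(mul(Z, Z), mul(Z, Z)))
  →1  add(add(add(SSSZ, Z), mul(SSZ, add(SSSZ, Z))), add(mul(Z, Z), mul(Z, Z)))
  →2  add(add(S(add(SSZ, Z)), mul(SSZ, add(SSSZ, Z))), add(mul(Z, Z), mul(Z, Z)))
  →3  add(S(add(add(SSZ, Z), mul(SSZ, add(SSSZ, Z)))), add(mul(Z, Z), mul(Z, Z)))
  →4  S(add(add(add(SSZ, Z), mul(SSZ, add(SSSZ, Z))), add(mul(Z, Z), mul(Z, Z))))
  →5  S(add(add(S(add(SZ, Z)), mul(SSZ, add(SSSZ, Z))), add(mul(Z, Z), mul(Z, Z))))
  →6  S(add(S(add(add(SZ, Z), mul(SSZ, add(SSSZ, Z)))), add(mul(Z, Z), mul(Z, Z))))
  →7  S(S(add(add(add(SZ, Z), mul(SSZ, add(SSSZ, Z))), add(mul(Z, Z), mul(Z, Z)))))
  →8  S(S(add(add(S(add(Z, Z)), mul(SSZ, add(SSSZ, Z))), add(mul(Z, Z), mul(Z, Z)))))
  →9  S(S(add(S(add(add(Z, Z), mul(SSZ, add(SSSZ, Z)))), add(mul(Z, Z), mul(Z, Z)))))
  →10  S(S(S(add(add(add(Z, Z), mul(SSZ, add(SSSZ, Z))), add(mul(Z, Z), mul(Z, Z))))))
  →11  S(S(S(add(add(Z, mul(SSZ, add(SSSZ, Z))), add(mul(Z, Z), mul(Z, Z))))))
  →12  S(S(S(add(mul(SSZ, add(SSSZ, Z)), add(mul(Z, Z), mul(Z, Z))))))
  →13  S(S(S(add(add(add(SSSZ, Z), mul(SZ, add(SSSZ, Z))), add(mul(Z, Z), mul(Z, Z))))))
  →14  S(S(S(add(add(S(add(SSZ, Z)), mul(SZ, add(SSSZ, Z))), add(mul(Z, Z), mul(Z, Z))))))
  →15  S(S(S(add(S(add(add(SSZ, Z), mul(SZ, add(SSSZ, Z)))), add(mul(Z, Z), mul(Z, Z))))))
  →16  S(S(S(S(add(add(add(SSZ, Z), mul(SZ, add(SSSZ, Z))), add(mul(Z, Z), mul(Z, Z)))))))
  →17  S(S(S(S(add(add(S(add(SZ, Z)), mul(SZ, add(SSSZ, Z))), add(mul(Z, Z), mul(Z, Z)))))))
  →18  S(S(S(S(add(S(add(add(SZ, Z), mul(SZ, add(SSSZ, Z)))), add(mul(Z, Z), mul(Z, Z)))))))
  →19  S(S(S(S(S(add(add(add(SZ, Z), mul(SZ, add(SSSZ, Z))), add(mul(Z, Z), mul(Z, Z))))))))
  →20  S(S(S(S(S(add(add(S(add(Z, Z)), mul(SZ, add(SSSZ, Z))), add(mul(Z, Z), mul(Z, Z))))))))
  →21  S(S(S(S(S(add(S(add(add(Z, Z), mul(SZ, add(SSSZ, Z)))), add(mul(Z, Z), mul(Z, Z))))))))
  →22  S(S(S(S(S(S(add(add(add(Z, Z), mul(SZ, add(SSSZ, Z))), add(mul(Z, Z), mul(Z, Z)))))))))
  →23  S(S(S(S(S(S(add(add(Z, mul(SZ, add(SSSZ, Z))), add(mul(Z, Z), mul(Z, Z)))))))))
  →24  S(S(S(S(S(S(add(mul(SZ, add(SSSZ, Z)), add(mul(Z, Z), mul(Z, Z)))))))))
  →25  S(S(S(S(S(S(add(add(add(SSSZ, Z), mul(Z, add(SSSZ, Z))), add(mul(Z, Z), mul(Z, Z)))))))))
  →26  S(S(S(S(S(S(add(add(S(add(SSZ, Z)), mul(Z, add(SSSZ, Z))), add(mul(Z, Z), mul(Z, Z)))))))))
  →27  S(S(S(S(S(S(add(S(add(add(SSZ, Z), mul(Z, add(SSSZ, Z)))), add(mul(Z, Z), mul(Z, Z)))))))))
  →28  S(S(S(S(S(S(S(add(add(add(SSZ, Z), mul(Z, add(SSSZ, Z))), add(mul(Z, Z), mul(Z, Z))))))))))
  →29  S(S(S(S(S(S(S(add(add(S(add(SZ, Z)), mul(Z, add(SSSZ, Z))), add(mul(Z, Z), mul(Z, Z))))))))))
  →30  S(S(S(S(S(S(S(add(S(add(add(SZ, Z), mul(Z, add(SSSZ, Z)))), add(mul(Z, Z), mul(Z, Z))))))))))
  →31  S(S(S(S(S(S(S(S(add(add(add(SZ, Z), mul(Z, add(SSSZ, Z))), add(mul(Z, Z), mul(Z, Z)))))))))))
  →32  S(S(S(S(S(S(S(S(add(add(S(add(Z, Z)), mul(Z, add(SSSZ, Z))), add(mul(Z, Z), mul(Z, Z)))))))))))
  →33  S(S(S(S(S(S(S(S(add(S(add(add(Z, Z), mul(Z, add(SSSZ, Z)))), add(mul(Z, Z), mul(Z, Z)))))))))))
  →34  S(S(S(S(S(S(S(S(S(add(add(add(Z, Z), mul(Z, add(SSSZ, Z))), add(mul(Z, Z), mul(Z, Z))))))))))))
  →35  S(S(S(S(S(S(S(S(S(add(add(Z, mul(Z, add(SSSZ, Z))), add(mul(Z, Z), mul(Z, Z))))))))))))
  →36  S(S(S(S(S(S(S(S(S(add(mul(Z, add(SSSZ, Z)), add(mul(Z, Z), mul(Z, Z))))))))))))
  →37  S(S(S(S(S(S(S(S(S(add(Z, add(mul(Z, Z), mul(Z, Z))))))))))))
  →38  S(S(S(S(S(S(S(S(S(add(mul(Z, Z), mul(Z, Z)))))))))))
  →39  S(S(S(S(S(S(S(S(S(add(Z, mul(Z, Z)))))))))))
  →40  S(S(S(S(S(S(S(S(S(mul(Z, Z))))))))))
  →41  S^9(Z)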